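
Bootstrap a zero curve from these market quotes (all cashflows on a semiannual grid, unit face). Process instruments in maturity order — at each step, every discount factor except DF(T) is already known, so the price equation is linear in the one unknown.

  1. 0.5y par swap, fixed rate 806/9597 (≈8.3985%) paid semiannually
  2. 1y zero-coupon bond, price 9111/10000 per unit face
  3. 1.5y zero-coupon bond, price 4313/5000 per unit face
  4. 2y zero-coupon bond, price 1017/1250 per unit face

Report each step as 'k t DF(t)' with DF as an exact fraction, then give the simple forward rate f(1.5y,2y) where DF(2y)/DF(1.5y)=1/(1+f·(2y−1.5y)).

1 1/2 9597/10000
2 1 9111/10000
3 3/2 4313/5000
4 2 1017/1250
f(1.5y,2y) = ((4313/5000)/(1017/1250) − 1)/(1/2) = 245/2034 ≈ 12.0452%

step 1 [0.5y] swap r/2=403/9597: DF=(1 − 403/9597·(0))/(1+403/9597) = 9597/10000 ≈ 0.959700
step 2 [1y] zero: DF = P = 9111/10000 ≈ 0.911100
step 3 [1.5y] zero: DF = P = 4313/5000 ≈ 0.862600
step 4 [2y] zero: DF = P = 1017/1250 ≈ 0.813600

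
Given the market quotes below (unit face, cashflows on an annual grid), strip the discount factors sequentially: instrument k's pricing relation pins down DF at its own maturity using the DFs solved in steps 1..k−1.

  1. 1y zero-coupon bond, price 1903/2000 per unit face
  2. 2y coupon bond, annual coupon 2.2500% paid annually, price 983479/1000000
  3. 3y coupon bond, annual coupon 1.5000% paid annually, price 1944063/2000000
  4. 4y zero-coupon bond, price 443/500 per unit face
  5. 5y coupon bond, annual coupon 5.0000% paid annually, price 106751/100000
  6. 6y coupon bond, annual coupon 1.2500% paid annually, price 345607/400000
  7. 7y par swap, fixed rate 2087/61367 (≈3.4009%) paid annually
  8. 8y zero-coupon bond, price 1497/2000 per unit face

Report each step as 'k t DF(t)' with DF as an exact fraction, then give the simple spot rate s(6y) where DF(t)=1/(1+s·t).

step 1 [1y] zero: DF = P = 1903/2000 ≈ 0.951500
step 2 [2y] bond c/1=9/400: DF=(983479/1000000 − 9/400·(0.951500))/(1+9/400) = 9409/10000 ≈ 0.940900
step 3 [3y] bond c/1=3/200: DF=(1944063/2000000 − 3/200·(0.951500+0.940900))/(1+3/200) = 9297/10000 ≈ 0.929700
step 4 [4y] zero: DF = P = 443/500 ≈ 0.886000
step 5 [5y] bond c/1=1/20: DF=(106751/100000 − 1/20·(0.951500+0.940900+0.929700+0.886000))/(1+1/20) = 8401/10000 ≈ 0.840100
step 6 [6y] bond c/1=1/80: DF=(345607/400000 − 1/80·(0.951500+0.940900+0.929700+0.886000+0.840100))/(1+1/80) = 1993/2500 ≈ 0.797200
step 7 [7y] swap r/1=2087/61367: DF=(1 − 2087/61367·(0.951500+0.940900+0.929700+0.886000+0.840100+0.797200))/(1+2087/61367) = 7913/10000 ≈ 0.791300
step 8 [8y] zero: DF = P = 1497/2000 ≈ 0.748500

1 1 1903/2000
2 2 9409/10000
3 3 9297/10000
4 4 443/500
5 5 8401/10000
6 6 1993/2500
7 7 7913/10000
8 8 1497/2000
s(6y) = (1/(1993/2500) − 1)/(6) = 169/3986 ≈ 4.2398%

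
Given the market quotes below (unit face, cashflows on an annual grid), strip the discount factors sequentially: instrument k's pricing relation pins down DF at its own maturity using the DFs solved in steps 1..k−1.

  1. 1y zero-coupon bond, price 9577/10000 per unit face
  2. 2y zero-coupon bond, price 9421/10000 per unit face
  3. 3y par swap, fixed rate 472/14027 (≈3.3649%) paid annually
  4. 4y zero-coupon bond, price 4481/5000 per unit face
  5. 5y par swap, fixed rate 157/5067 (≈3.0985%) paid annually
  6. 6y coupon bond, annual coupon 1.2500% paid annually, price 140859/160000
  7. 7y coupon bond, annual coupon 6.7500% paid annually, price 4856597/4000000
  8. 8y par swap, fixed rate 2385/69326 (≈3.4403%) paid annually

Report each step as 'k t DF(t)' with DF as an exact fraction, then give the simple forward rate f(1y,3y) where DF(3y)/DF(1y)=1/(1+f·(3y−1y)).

step 1 [1y] zero: DF = P = 9577/10000 ≈ 0.957700
step 2 [2y] zero: DF = P = 9421/10000 ≈ 0.942100
step 3 [3y] swap r/1=472/14027: DF=(1 − 472/14027·(0.957700+0.942100))/(1+472/14027) = 566/625 ≈ 0.905600
step 4 [4y] zero: DF = P = 4481/5000 ≈ 0.896200
step 5 [5y] swap r/1=157/5067: DF=(1 − 157/5067·(0.957700+0.942100+0.905600+0.896200))/(1+157/5067) = 8587/10000 ≈ 0.858700
step 6 [6y] bond c/1=1/80: DF=(140859/160000 − 1/80·(0.957700+0.942100+0.905600+0.896200+0.858700))/(1+1/80) = 2033/2500 ≈ 0.813200
step 7 [7y] bond c/1=27/400: DF=(4856597/4000000 − 27/400·(0.957700+0.942100+0.905600+0.896200+0.858700+0.813200))/(1+27/400) = 997/1250 ≈ 0.797600
step 8 [8y] swap r/1=2385/69326: DF=(1 − 2385/69326·(0.957700+0.942100+0.905600+0.896200+0.858700+0.813200+0.797600))/(1+2385/69326) = 1523/2000 ≈ 0.761500

1 1 9577/10000
2 2 9421/10000
3 3 566/625
4 4 4481/5000
5 5 8587/10000
6 6 2033/2500
7 7 997/1250
8 8 1523/2000
f(1y,3y) = ((9577/10000)/(566/625) − 1)/(2) = 521/18112 ≈ 2.8765%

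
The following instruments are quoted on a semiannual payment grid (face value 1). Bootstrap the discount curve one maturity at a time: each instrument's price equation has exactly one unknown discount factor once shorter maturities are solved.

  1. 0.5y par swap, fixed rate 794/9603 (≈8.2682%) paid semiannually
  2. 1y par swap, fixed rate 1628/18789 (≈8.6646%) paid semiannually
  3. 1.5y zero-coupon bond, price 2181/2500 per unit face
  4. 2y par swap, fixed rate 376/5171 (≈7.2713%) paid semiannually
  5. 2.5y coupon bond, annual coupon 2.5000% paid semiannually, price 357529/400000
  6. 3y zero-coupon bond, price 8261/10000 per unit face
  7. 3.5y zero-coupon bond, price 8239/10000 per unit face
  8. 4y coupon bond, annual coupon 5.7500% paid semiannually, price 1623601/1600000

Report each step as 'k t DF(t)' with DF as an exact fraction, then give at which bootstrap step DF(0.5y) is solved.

1 1/2 9603/10000
2 1 4593/5000
3 3/2 2181/2500
4 2 2171/2500
5 5/2 8381/10000
6 3 8261/10000
7 7/2 8239/10000
8 4 8157/10000
DF(0.5y) is solved at step 1

step 1 [0.5y] swap r/2=397/9603: DF=(1 − 397/9603·(0))/(1+397/9603) = 9603/10000 ≈ 0.960300
step 2 [1y] swap r/2=814/18789: DF=(1 − 814/18789·(0.960300))/(1+814/18789) = 4593/5000 ≈ 0.918600
step 3 [1.5y] zero: DF = P = 2181/2500 ≈ 0.872400
step 4 [2y] swap r/2=188/5171: DF=(1 − 188/5171·(0.960300+0.918600+0.872400))/(1+188/5171) = 2171/2500 ≈ 0.868400
step 5 [2.5y] bond c/2=1/80: DF=(357529/400000 − 1/80·(0.960300+0.918600+0.872400+0.868400))/(1+1/80) = 8381/10000 ≈ 0.838100
step 6 [3y] zero: DF = P = 8261/10000 ≈ 0.826100
step 7 [3.5y] zero: DF = P = 8239/10000 ≈ 0.823900
step 8 [4y] bond c/2=23/800: DF=(1623601/1600000 − 23/800·(0.960300+0.918600+0.872400+0.868400+0.838100+0.826100+0.823900))/(1+23/800) = 8157/10000 ≈ 0.815700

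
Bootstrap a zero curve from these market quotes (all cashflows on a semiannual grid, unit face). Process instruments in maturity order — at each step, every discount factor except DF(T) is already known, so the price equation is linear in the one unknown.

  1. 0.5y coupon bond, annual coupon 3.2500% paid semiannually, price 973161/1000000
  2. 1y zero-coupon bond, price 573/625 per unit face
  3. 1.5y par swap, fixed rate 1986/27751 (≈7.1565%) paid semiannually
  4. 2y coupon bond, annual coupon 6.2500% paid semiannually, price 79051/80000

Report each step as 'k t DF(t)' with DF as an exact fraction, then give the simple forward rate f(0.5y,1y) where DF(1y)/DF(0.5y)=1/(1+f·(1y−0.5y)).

1 1/2 1197/1250
2 1 573/625
3 3/2 9007/10000
4 2 8741/10000
f(0.5y,1y) = ((1197/1250)/(573/625) − 1)/(1/2) = 17/191 ≈ 8.9005%

step 1 [0.5y] bond c/2=13/800: DF=(973161/1000000 − 13/800·(0))/(1+13/800) = 1197/1250 ≈ 0.957600
step 2 [1y] zero: DF = P = 573/625 ≈ 0.916800
step 3 [1.5y] swap r/2=993/27751: DF=(1 − 993/27751·(0.957600+0.916800))/(1+993/27751) = 9007/10000 ≈ 0.900700
step 4 [2y] bond c/2=1/32: DF=(79051/80000 − 1/32·(0.957600+0.916800+0.900700))/(1+1/32) = 8741/10000 ≈ 0.874100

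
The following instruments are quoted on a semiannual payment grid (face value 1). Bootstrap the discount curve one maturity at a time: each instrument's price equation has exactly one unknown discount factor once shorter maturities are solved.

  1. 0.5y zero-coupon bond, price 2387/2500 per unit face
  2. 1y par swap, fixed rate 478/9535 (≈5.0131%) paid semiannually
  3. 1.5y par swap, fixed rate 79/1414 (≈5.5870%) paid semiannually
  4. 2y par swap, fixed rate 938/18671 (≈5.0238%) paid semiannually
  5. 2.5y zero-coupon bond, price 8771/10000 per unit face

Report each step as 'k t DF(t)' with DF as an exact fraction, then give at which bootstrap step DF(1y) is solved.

step 1 [0.5y] zero: DF = P = 2387/2500 ≈ 0.954800
step 2 [1y] swap r/2=239/9535: DF=(1 − 239/9535·(0.954800))/(1+239/9535) = 4761/5000 ≈ 0.952200
step 3 [1.5y] swap r/2=79/2828: DF=(1 − 79/2828·(0.954800+0.952200))/(1+79/2828) = 921/1000 ≈ 0.921000
step 4 [2y] swap r/2=469/18671: DF=(1 − 469/18671·(0.954800+0.952200+0.921000))/(1+469/18671) = 4531/5000 ≈ 0.906200
step 5 [2.5y] zero: DF = P = 8771/10000 ≈ 0.877100

1 1/2 2387/2500
2 1 4761/5000
3 3/2 921/1000
4 2 4531/5000
5 5/2 8771/10000
DF(1y) is solved at step 2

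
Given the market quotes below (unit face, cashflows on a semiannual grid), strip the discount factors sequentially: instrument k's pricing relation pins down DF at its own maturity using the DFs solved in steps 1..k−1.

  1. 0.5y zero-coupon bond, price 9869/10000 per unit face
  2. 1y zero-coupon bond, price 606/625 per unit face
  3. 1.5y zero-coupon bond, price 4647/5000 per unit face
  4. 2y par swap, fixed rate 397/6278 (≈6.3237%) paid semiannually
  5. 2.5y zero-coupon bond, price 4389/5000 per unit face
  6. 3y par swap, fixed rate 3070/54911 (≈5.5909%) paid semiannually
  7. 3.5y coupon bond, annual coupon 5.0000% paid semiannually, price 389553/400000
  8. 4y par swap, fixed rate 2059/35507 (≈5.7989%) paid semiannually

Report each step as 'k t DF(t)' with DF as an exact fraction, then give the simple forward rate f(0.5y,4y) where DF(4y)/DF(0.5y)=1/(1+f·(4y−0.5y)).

step 1 [0.5y] zero: DF = P = 9869/10000 ≈ 0.986900
step 2 [1y] zero: DF = P = 606/625 ≈ 0.969600
step 3 [1.5y] zero: DF = P = 4647/5000 ≈ 0.929400
step 4 [2y] swap r/2=397/12556: DF=(1 − 397/12556·(0.986900+0.969600+0.929400))/(1+397/12556) = 8809/10000 ≈ 0.880900
step 5 [2.5y] zero: DF = P = 4389/5000 ≈ 0.877800
step 6 [3y] swap r/2=1535/54911: DF=(1 − 1535/54911·(0.986900+0.969600+0.929400+0.880900+0.877800))/(1+1535/54911) = 1693/2000 ≈ 0.846500
step 7 [3.5y] bond c/2=1/40: DF=(389553/400000 − 1/40·(0.986900+0.969600+0.929400+0.880900+0.877800+0.846500))/(1+1/40) = 4081/5000 ≈ 0.816200
step 8 [4y] swap r/2=2059/71014: DF=(1 − 2059/71014·(0.986900+0.969600+0.929400+0.880900+0.877800+0.846500+0.816200))/(1+2059/71014) = 7941/10000 ≈ 0.794100

1 1/2 9869/10000
2 1 606/625
3 3/2 4647/5000
4 2 8809/10000
5 5/2 4389/5000
6 3 1693/2000
7 7/2 4081/5000
8 4 7941/10000
f(0.5y,4y) = ((9869/10000)/(7941/10000) − 1)/(7/2) = 3856/55587 ≈ 6.9369%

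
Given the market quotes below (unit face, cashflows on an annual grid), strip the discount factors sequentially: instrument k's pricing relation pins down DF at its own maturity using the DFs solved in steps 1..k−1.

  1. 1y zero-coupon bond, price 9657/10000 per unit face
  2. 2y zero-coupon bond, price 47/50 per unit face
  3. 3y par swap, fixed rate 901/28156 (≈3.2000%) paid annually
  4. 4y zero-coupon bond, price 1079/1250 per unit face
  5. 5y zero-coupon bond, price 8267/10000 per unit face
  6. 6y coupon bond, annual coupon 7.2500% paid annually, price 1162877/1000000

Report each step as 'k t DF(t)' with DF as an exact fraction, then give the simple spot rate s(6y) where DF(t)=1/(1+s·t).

step 1 [1y] zero: DF = P = 9657/10000 ≈ 0.965700
step 2 [2y] zero: DF = P = 47/50 ≈ 0.940000
step 3 [3y] swap r/1=901/28156: DF=(1 − 901/28156·(0.965700+0.940000))/(1+901/28156) = 9099/10000 ≈ 0.909900
step 4 [4y] zero: DF = P = 1079/1250 ≈ 0.863200
step 5 [5y] zero: DF = P = 8267/10000 ≈ 0.826700
step 6 [6y] bond c/1=29/400: DF=(1162877/1000000 − 29/400·(0.965700+0.940000+0.909900+0.863200+0.826700))/(1+29/400) = 7797/10000 ≈ 0.779700

1 1 9657/10000
2 2 47/50
3 3 9099/10000
4 4 1079/1250
5 5 8267/10000
6 6 7797/10000
s(6y) = (1/(7797/10000) − 1)/(6) = 2203/46782 ≈ 4.7091%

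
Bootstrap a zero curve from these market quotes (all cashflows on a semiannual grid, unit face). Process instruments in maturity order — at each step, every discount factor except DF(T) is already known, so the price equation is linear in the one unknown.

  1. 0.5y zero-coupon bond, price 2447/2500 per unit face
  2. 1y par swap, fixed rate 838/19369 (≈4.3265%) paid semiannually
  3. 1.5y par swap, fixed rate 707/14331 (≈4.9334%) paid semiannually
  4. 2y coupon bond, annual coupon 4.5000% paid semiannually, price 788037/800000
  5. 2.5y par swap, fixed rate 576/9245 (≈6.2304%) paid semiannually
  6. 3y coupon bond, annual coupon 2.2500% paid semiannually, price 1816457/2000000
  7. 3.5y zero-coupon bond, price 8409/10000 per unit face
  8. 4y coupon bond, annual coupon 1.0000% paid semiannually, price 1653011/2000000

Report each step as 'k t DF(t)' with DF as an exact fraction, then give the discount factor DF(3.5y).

step 1 [0.5y] zero: DF = P = 2447/2500 ≈ 0.978800
step 2 [1y] swap r/2=419/19369: DF=(1 − 419/19369·(0.978800))/(1+419/19369) = 9581/10000 ≈ 0.958100
step 3 [1.5y] swap r/2=707/28662: DF=(1 − 707/28662·(0.978800+0.958100))/(1+707/28662) = 9293/10000 ≈ 0.929300
step 4 [2y] bond c/2=9/400: DF=(788037/800000 − 9/400·(0.978800+0.958100+0.929300))/(1+9/400) = 9003/10000 ≈ 0.900300
step 5 [2.5y] swap r/2=288/9245: DF=(1 − 288/9245·(0.978800+0.958100+0.929300+0.900300))/(1+288/9245) = 107/125 ≈ 0.856000
step 6 [3y] bond c/2=9/800: DF=(1816457/2000000 − 9/800·(0.978800+0.958100+0.929300+0.900300+0.856000))/(1+9/800) = 8467/10000 ≈ 0.846700
step 7 [3.5y] zero: DF = P = 8409/10000 ≈ 0.840900
step 8 [4y] bond c/2=1/200: DF=(1653011/2000000 − 1/200·(0.978800+0.958100+0.929300+0.900300+0.856000+0.846700+0.840900))/(1+1/200) = 791/1000 ≈ 0.791000

1 1/2 2447/2500
2 1 9581/10000
3 3/2 9293/10000
4 2 9003/10000
5 5/2 107/125
6 3 8467/10000
7 7/2 8409/10000
8 4 791/1000
DF(3.5y) = 8409/10000 ≈ 0.840900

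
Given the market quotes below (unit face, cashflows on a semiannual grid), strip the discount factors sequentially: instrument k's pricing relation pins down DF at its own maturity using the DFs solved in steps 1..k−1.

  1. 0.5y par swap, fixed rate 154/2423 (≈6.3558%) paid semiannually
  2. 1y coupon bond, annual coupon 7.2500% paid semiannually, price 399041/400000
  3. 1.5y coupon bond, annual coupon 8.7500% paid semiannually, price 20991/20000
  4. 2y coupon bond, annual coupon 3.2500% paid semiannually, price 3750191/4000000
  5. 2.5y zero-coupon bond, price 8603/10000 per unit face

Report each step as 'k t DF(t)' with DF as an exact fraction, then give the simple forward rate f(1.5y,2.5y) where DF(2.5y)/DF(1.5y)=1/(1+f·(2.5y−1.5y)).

step 1 [0.5y] swap r/2=77/2423: DF=(1 − 77/2423·(0))/(1+77/2423) = 2423/2500 ≈ 0.969200
step 2 [1y] bond c/2=29/800: DF=(399041/400000 − 29/800·(0.969200))/(1+29/800) = 1161/1250 ≈ 0.928800
step 3 [1.5y] bond c/2=7/160: DF=(20991/20000 − 7/160·(0.969200+0.928800))/(1+7/160) = 463/500 ≈ 0.926000
step 4 [2y] bond c/2=13/800: DF=(3750191/4000000 − 13/800·(0.969200+0.928800+0.926000))/(1+13/800) = 4387/5000 ≈ 0.877400
step 5 [2.5y] zero: DF = P = 8603/10000 ≈ 0.860300

1 1/2 2423/2500
2 1 1161/1250
3 3/2 463/500
4 2 4387/5000
5 5/2 8603/10000
f(1.5y,2.5y) = ((463/500)/(8603/10000) − 1)/(1) = 657/8603 ≈ 7.6369%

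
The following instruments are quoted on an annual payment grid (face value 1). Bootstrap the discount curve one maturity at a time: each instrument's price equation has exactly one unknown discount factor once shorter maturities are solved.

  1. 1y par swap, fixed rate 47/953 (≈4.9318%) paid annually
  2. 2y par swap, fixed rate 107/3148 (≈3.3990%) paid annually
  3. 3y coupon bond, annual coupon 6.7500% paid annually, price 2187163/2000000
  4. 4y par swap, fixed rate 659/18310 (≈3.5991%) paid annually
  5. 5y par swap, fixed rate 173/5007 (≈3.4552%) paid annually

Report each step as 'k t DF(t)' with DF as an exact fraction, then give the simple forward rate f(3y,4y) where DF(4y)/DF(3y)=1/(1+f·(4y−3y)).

1 1 953/1000
2 2 4679/5000
3 3 181/200
4 4 4341/5000
5 5 8443/10000
f(3y,4y) = ((181/200)/(4341/5000) − 1)/(1) = 184/4341 ≈ 4.2387%

step 1 [1y] swap r/1=47/953: DF=(1 − 47/953·(0))/(1+47/953) = 953/1000 ≈ 0.953000
step 2 [2y] swap r/1=107/3148: DF=(1 − 107/3148·(0.953000))/(1+107/3148) = 4679/5000 ≈ 0.935800
step 3 [3y] bond c/1=27/400: DF=(2187163/2000000 − 27/400·(0.953000+0.935800))/(1+27/400) = 181/200 ≈ 0.905000
step 4 [4y] swap r/1=659/18310: DF=(1 − 659/18310·(0.953000+0.935800+0.905000))/(1+659/18310) = 4341/5000 ≈ 0.868200
step 5 [5y] swap r/1=173/5007: DF=(1 − 173/5007·(0.953000+0.935800+0.905000+0.868200))/(1+173/5007) = 8443/10000 ≈ 0.844300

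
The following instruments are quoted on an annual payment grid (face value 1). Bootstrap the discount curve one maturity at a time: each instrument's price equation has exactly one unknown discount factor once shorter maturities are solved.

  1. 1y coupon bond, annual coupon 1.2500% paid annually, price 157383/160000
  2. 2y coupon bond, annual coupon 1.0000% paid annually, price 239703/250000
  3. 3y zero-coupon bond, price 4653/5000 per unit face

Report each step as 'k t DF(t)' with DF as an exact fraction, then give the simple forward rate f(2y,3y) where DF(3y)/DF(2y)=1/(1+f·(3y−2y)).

step 1 [1y] bond c/1=1/80: DF=(157383/160000 − 1/80·(0))/(1+1/80) = 1943/2000 ≈ 0.971500
step 2 [2y] bond c/1=1/100: DF=(239703/250000 − 1/100·(0.971500))/(1+1/100) = 9397/10000 ≈ 0.939700
step 3 [3y] zero: DF = P = 4653/5000 ≈ 0.930600

1 1 1943/2000
2 2 9397/10000
3 3 4653/5000
f(2y,3y) = ((9397/10000)/(4653/5000) − 1)/(1) = 91/9306 ≈ 0.9779%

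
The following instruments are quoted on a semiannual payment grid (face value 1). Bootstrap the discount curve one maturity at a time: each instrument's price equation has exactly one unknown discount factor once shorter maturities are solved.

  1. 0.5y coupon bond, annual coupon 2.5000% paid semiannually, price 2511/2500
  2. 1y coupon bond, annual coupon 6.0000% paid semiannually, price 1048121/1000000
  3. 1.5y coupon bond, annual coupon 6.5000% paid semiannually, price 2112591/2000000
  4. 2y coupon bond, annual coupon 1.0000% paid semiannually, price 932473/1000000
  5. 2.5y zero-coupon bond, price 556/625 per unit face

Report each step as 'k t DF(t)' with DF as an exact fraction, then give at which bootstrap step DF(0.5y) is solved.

step 1 [0.5y] bond c/2=1/80: DF=(2511/2500 − 1/80·(0))/(1+1/80) = 124/125 ≈ 0.992000
step 2 [1y] bond c/2=3/100: DF=(1048121/1000000 − 3/100·(0.992000))/(1+3/100) = 9887/10000 ≈ 0.988700
step 3 [1.5y] bond c/2=13/400: DF=(2112591/2000000 − 13/400·(0.992000+0.988700))/(1+13/400) = 9607/10000 ≈ 0.960700
step 4 [2y] bond c/2=1/200: DF=(932473/1000000 − 1/200·(0.992000+0.988700+0.960700))/(1+1/200) = 2283/2500 ≈ 0.913200
step 5 [2.5y] zero: DF = P = 556/625 ≈ 0.889600

1 1/2 124/125
2 1 9887/10000
3 3/2 9607/10000
4 2 2283/2500
5 5/2 556/625
DF(0.5y) is solved at step 1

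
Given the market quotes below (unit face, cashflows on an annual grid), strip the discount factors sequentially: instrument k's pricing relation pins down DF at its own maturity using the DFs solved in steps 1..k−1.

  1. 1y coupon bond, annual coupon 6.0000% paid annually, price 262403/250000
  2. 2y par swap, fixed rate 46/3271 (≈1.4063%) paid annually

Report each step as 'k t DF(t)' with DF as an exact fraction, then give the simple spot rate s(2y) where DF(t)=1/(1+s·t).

step 1 [1y] bond c/1=3/50: DF=(262403/250000 − 3/50·(0))/(1+3/50) = 4951/5000 ≈ 0.990200
step 2 [2y] swap r/1=46/3271: DF=(1 − 46/3271·(0.990200))/(1+46/3271) = 2431/2500 ≈ 0.972400

1 1 4951/5000
2 2 2431/2500
s(2y) = (1/(2431/2500) − 1)/(2) = 69/4862 ≈ 1.4192%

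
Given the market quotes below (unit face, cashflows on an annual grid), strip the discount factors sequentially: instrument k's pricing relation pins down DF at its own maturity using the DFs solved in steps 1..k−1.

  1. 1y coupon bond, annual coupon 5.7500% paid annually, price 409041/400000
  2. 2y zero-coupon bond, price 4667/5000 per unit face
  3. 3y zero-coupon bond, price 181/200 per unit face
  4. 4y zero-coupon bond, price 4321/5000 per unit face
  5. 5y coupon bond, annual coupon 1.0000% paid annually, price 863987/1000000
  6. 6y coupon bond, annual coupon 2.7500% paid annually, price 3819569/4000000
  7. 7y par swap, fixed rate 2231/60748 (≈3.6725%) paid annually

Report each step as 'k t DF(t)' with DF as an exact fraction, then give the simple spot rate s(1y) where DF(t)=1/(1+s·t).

1 1 967/1000
2 2 4667/5000
3 3 181/200
4 4 4321/5000
5 5 8191/10000
6 6 2023/2500
7 7 7769/10000
s(1y) = (1/(967/1000) − 1)/(1) = 33/967 ≈ 3.4126%

step 1 [1y] bond c/1=23/400: DF=(409041/400000 − 23/400·(0))/(1+23/400) = 967/1000 ≈ 0.967000
step 2 [2y] zero: DF = P = 4667/5000 ≈ 0.933400
step 3 [3y] zero: DF = P = 181/200 ≈ 0.905000
step 4 [4y] zero: DF = P = 4321/5000 ≈ 0.864200
step 5 [5y] bond c/1=1/100: DF=(863987/1000000 − 1/100·(0.967000+0.933400+0.905000+0.864200))/(1+1/100) = 8191/10000 ≈ 0.819100
step 6 [6y] bond c/1=11/400: DF=(3819569/4000000 − 11/400·(0.967000+0.933400+0.905000+0.864200+0.819100))/(1+11/400) = 2023/2500 ≈ 0.809200
step 7 [7y] swap r/1=2231/60748: DF=(1 − 2231/60748·(0.967000+0.933400+0.905000+0.864200+0.819100+0.809200))/(1+2231/60748) = 7769/10000 ≈ 0.776900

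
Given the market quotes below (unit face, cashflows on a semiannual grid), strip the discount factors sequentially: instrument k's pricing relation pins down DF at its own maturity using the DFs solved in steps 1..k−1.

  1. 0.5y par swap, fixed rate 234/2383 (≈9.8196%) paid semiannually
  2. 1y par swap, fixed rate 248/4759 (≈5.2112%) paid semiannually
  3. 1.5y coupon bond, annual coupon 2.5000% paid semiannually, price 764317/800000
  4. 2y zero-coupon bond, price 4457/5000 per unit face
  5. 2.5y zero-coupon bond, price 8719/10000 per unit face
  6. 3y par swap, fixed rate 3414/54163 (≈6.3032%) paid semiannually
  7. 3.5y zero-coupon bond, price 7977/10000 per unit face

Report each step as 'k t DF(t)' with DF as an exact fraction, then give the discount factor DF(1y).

step 1 [0.5y] swap r/2=117/2383: DF=(1 − 117/2383·(0))/(1+117/2383) = 2383/2500 ≈ 0.953200
step 2 [1y] swap r/2=124/4759: DF=(1 − 124/4759·(0.953200))/(1+124/4759) = 594/625 ≈ 0.950400
step 3 [1.5y] bond c/2=1/80: DF=(764317/800000 − 1/80·(0.953200+0.950400))/(1+1/80) = 9201/10000 ≈ 0.920100
step 4 [2y] zero: DF = P = 4457/5000 ≈ 0.891400
step 5 [2.5y] zero: DF = P = 8719/10000 ≈ 0.871900
step 6 [3y] swap r/2=1707/54163: DF=(1 − 1707/54163·(0.953200+0.950400+0.920100+0.891400+0.871900))/(1+1707/54163) = 8293/10000 ≈ 0.829300
step 7 [3.5y] zero: DF = P = 7977/10000 ≈ 0.797700

1 1/2 2383/2500
2 1 594/625
3 3/2 9201/10000
4 2 4457/5000
5 5/2 8719/10000
6 3 8293/10000
7 7/2 7977/10000
DF(1y) = 594/625 ≈ 0.950400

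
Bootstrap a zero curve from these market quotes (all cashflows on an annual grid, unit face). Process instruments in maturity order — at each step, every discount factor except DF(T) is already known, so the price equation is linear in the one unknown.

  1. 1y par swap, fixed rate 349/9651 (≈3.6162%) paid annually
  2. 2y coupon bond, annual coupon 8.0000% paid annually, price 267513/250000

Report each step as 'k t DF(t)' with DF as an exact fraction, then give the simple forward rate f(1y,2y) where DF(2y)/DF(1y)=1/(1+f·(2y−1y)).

step 1 [1y] swap r/1=349/9651: DF=(1 − 349/9651·(0))/(1+349/9651) = 9651/10000 ≈ 0.965100
step 2 [2y] bond c/1=2/25: DF=(267513/250000 − 2/25·(0.965100))/(1+2/25) = 9193/10000 ≈ 0.919300

1 1 9651/10000
2 2 9193/10000
f(1y,2y) = ((9651/10000)/(9193/10000) − 1)/(1) = 458/9193 ≈ 4.9821%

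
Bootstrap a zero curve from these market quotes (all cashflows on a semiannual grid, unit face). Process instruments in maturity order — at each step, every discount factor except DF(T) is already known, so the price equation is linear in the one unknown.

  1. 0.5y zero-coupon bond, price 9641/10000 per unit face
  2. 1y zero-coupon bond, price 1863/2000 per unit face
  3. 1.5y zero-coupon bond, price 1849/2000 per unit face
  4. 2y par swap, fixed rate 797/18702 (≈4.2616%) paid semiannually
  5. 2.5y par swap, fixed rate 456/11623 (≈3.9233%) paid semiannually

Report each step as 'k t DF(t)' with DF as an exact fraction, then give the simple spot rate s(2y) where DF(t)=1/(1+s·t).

step 1 [0.5y] zero: DF = P = 9641/10000 ≈ 0.964100
step 2 [1y] zero: DF = P = 1863/2000 ≈ 0.931500
step 3 [1.5y] zero: DF = P = 1849/2000 ≈ 0.924500
step 4 [2y] swap r/2=797/37404: DF=(1 − 797/37404·(0.964100+0.931500+0.924500))/(1+797/37404) = 9203/10000 ≈ 0.920300
step 5 [2.5y] swap r/2=228/11623: DF=(1 − 228/11623·(0.964100+0.931500+0.924500+0.920300))/(1+228/11623) = 568/625 ≈ 0.908800

1 1/2 9641/10000
2 1 1863/2000
3 3/2 1849/2000
4 2 9203/10000
5 5/2 568/625
s(2y) = (1/(9203/10000) − 1)/(2) = 797/18406 ≈ 4.3301%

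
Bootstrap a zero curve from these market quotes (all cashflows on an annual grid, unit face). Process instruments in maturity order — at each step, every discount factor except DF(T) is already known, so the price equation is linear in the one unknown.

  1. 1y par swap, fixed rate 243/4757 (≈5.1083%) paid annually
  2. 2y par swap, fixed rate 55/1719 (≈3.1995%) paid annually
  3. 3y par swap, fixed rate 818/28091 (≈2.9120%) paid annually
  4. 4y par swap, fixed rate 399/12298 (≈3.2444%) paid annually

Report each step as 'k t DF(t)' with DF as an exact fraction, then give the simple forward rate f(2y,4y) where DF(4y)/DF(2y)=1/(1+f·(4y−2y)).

1 1 4757/5000
2 2 1879/2000
3 3 4591/5000
4 4 8803/10000
f(2y,4y) = ((1879/2000)/(8803/10000) − 1)/(2) = 296/8803 ≈ 3.3625%

step 1 [1y] swap r/1=243/4757: DF=(1 − 243/4757·(0))/(1+243/4757) = 4757/5000 ≈ 0.951400
step 2 [2y] swap r/1=55/1719: DF=(1 − 55/1719·(0.951400))/(1+55/1719) = 1879/2000 ≈ 0.939500
step 3 [3y] swap r/1=818/28091: DF=(1 − 818/28091·(0.951400+0.939500))/(1+818/28091) = 4591/5000 ≈ 0.918200
step 4 [4y] swap r/1=399/12298: DF=(1 − 399/12298·(0.951400+0.939500+0.918200))/(1+399/12298) = 8803/10000 ≈ 0.880300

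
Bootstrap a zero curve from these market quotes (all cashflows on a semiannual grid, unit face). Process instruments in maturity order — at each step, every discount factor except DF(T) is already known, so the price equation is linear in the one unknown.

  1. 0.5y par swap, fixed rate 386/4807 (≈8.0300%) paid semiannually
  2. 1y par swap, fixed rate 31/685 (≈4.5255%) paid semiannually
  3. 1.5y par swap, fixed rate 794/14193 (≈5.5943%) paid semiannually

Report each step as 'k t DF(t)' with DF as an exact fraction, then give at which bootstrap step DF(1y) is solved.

step 1 [0.5y] swap r/2=193/4807: DF=(1 − 193/4807·(0))/(1+193/4807) = 4807/5000 ≈ 0.961400
step 2 [1y] swap r/2=31/1370: DF=(1 − 31/1370·(0.961400))/(1+31/1370) = 4783/5000 ≈ 0.956600
step 3 [1.5y] swap r/2=397/14193: DF=(1 − 397/14193·(0.961400+0.956600))/(1+397/14193) = 4603/5000 ≈ 0.920600

1 1/2 4807/5000
2 1 4783/5000
3 3/2 4603/5000
DF(1y) is solved at step 2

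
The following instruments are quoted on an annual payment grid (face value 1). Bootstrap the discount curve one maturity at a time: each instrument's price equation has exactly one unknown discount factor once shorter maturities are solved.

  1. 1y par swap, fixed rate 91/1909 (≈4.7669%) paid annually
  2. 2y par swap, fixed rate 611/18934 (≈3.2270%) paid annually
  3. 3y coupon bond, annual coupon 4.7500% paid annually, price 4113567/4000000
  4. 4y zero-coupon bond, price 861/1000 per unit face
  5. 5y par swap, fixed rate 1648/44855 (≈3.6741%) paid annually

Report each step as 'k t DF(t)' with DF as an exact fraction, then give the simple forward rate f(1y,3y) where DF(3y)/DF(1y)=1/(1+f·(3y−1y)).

1 1 1909/2000
2 2 9389/10000
3 3 8959/10000
4 4 861/1000
5 5 522/625
f(1y,3y) = ((1909/2000)/(8959/10000) − 1)/(2) = 293/8959 ≈ 3.2705%

step 1 [1y] swap r/1=91/1909: DF=(1 − 91/1909·(0))/(1+91/1909) = 1909/2000 ≈ 0.954500
step 2 [2y] swap r/1=611/18934: DF=(1 − 611/18934·(0.954500))/(1+611/18934) = 9389/10000 ≈ 0.938900
step 3 [3y] bond c/1=19/400: DF=(4113567/4000000 − 19/400·(0.954500+0.938900))/(1+19/400) = 8959/10000 ≈ 0.895900
step 4 [4y] zero: DF = P = 861/1000 ≈ 0.861000
step 5 [5y] swap r/1=1648/44855: DF=(1 − 1648/44855·(0.954500+0.938900+0.895900+0.861000))/(1+1648/44855) = 522/625 ≈ 0.835200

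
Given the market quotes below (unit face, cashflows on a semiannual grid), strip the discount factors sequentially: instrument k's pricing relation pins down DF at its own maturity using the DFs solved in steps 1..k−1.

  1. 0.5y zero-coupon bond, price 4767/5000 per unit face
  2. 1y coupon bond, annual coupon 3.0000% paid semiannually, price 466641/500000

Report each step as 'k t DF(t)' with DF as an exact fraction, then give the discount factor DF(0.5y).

step 1 [0.5y] zero: DF = P = 4767/5000 ≈ 0.953400
step 2 [1y] bond c/2=3/200: DF=(466641/500000 − 3/200·(0.953400))/(1+3/200) = 4527/5000 ≈ 0.905400

1 1/2 4767/5000
2 1 4527/5000
DF(0.5y) = 4767/5000 ≈ 0.953400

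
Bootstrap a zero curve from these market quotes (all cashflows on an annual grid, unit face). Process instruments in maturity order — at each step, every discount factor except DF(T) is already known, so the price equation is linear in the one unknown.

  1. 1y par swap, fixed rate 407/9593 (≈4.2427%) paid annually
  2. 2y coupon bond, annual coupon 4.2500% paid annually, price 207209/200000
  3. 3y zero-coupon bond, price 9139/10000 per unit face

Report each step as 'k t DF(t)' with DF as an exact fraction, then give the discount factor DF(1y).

1 1 9593/10000
2 2 9547/10000
3 3 9139/10000
DF(1y) = 9593/10000 ≈ 0.959300

step 1 [1y] swap r/1=407/9593: DF=(1 − 407/9593·(0))/(1+407/9593) = 9593/10000 ≈ 0.959300
step 2 [2y] bond c/1=17/400: DF=(207209/200000 − 17/400·(0.959300))/(1+17/400) = 9547/10000 ≈ 0.954700
step 3 [3y] zero: DF = P = 9139/10000 ≈ 0.913900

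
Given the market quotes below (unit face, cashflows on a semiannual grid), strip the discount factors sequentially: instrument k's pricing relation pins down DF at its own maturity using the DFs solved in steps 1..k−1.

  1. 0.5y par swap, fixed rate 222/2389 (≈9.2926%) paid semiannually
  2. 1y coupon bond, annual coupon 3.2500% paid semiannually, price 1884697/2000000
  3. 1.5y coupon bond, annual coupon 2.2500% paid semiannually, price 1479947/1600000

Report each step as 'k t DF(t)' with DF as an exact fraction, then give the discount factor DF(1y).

1 1/2 2389/2500
2 1 114/125
3 3/2 8939/10000
DF(1y) = 114/125 ≈ 0.912000

step 1 [0.5y] swap r/2=111/2389: DF=(1 − 111/2389·(0))/(1+111/2389) = 2389/2500 ≈ 0.955600
step 2 [1y] bond c/2=13/800: DF=(1884697/2000000 − 13/800·(0.955600))/(1+13/800) = 114/125 ≈ 0.912000
step 3 [1.5y] bond c/2=9/800: DF=(1479947/1600000 − 9/800·(0.955600+0.912000))/(1+9/800) = 8939/10000 ≈ 0.893900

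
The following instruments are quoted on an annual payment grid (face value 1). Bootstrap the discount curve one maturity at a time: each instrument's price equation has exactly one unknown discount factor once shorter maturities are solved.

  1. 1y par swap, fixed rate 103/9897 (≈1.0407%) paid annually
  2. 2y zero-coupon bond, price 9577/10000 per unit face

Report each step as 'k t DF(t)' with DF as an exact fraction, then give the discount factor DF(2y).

step 1 [1y] swap r/1=103/9897: DF=(1 − 103/9897·(0))/(1+103/9897) = 9897/10000 ≈ 0.989700
step 2 [2y] zero: DF = P = 9577/10000 ≈ 0.957700

1 1 9897/10000
2 2 9577/10000
DF(2y) = 9577/10000 ≈ 0.957700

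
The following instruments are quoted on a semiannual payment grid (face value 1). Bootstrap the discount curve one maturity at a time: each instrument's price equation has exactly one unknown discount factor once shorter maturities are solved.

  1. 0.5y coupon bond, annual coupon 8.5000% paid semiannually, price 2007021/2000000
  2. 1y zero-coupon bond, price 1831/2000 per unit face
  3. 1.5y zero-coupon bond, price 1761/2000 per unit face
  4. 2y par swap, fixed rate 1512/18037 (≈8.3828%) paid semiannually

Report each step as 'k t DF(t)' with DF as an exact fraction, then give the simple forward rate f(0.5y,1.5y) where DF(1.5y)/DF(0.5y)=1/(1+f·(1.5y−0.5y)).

1 1/2 4813/5000
2 1 1831/2000
3 3/2 1761/2000
4 2 1061/1250
f(0.5y,1.5y) = ((4813/5000)/(1761/2000) − 1)/(1) = 821/8805 ≈ 9.3242%

step 1 [0.5y] bond c/2=17/400: DF=(2007021/2000000 − 17/400·(0))/(1+17/400) = 4813/5000 ≈ 0.962600
step 2 [1y] zero: DF = P = 1831/2000 ≈ 0.915500
step 3 [1.5y] zero: DF = P = 1761/2000 ≈ 0.880500
step 4 [2y] swap r/2=756/18037: DF=(1 − 756/18037·(0.962600+0.915500+0.880500))/(1+756/18037) = 1061/1250 ≈ 0.848800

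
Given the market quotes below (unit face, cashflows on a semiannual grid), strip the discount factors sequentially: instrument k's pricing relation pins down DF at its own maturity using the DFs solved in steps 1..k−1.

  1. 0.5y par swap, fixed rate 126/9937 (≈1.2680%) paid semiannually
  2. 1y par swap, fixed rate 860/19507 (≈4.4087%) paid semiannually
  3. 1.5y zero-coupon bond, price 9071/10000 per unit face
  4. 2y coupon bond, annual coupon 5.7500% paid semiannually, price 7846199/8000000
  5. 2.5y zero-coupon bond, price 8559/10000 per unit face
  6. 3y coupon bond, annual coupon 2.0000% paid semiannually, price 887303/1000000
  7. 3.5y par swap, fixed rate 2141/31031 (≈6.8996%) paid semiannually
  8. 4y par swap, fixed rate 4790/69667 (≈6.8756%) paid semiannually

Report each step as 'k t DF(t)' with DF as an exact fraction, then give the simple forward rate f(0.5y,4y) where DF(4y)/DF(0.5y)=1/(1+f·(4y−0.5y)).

1 1/2 9937/10000
2 1 957/1000
3 3/2 9071/10000
4 2 1747/2000
5 5/2 8559/10000
6 3 8331/10000
7 7/2 7859/10000
8 4 1521/2000
f(0.5y,4y) = ((9937/10000)/(1521/2000) − 1)/(7/2) = 4664/53235 ≈ 8.7612%

step 1 [0.5y] swap r/2=63/9937: DF=(1 − 63/9937·(0))/(1+63/9937) = 9937/10000 ≈ 0.993700
step 2 [1y] swap r/2=430/19507: DF=(1 − 430/19507·(0.993700))/(1+430/19507) = 957/1000 ≈ 0.957000
step 3 [1.5y] zero: DF = P = 9071/10000 ≈ 0.907100
step 4 [2y] bond c/2=23/800: DF=(7846199/8000000 − 23/800·(0.993700+0.957000+0.907100))/(1+23/800) = 1747/2000 ≈ 0.873500
step 5 [2.5y] zero: DF = P = 8559/10000 ≈ 0.855900
step 6 [3y] bond c/2=1/100: DF=(887303/1000000 − 1/100·(0.993700+0.957000+0.907100+0.873500+0.855900))/(1+1/100) = 8331/10000 ≈ 0.833100
step 7 [3.5y] swap r/2=2141/62062: DF=(1 − 2141/62062·(0.993700+0.957000+0.907100+0.873500+0.855900+0.833100))/(1+2141/62062) = 7859/10000 ≈ 0.785900
step 8 [4y] swap r/2=2395/69667: DF=(1 − 2395/69667·(0.993700+0.957000+0.907100+0.873500+0.855900+0.833100+0.785900))/(1+2395/69667) = 1521/2000 ≈ 0.760500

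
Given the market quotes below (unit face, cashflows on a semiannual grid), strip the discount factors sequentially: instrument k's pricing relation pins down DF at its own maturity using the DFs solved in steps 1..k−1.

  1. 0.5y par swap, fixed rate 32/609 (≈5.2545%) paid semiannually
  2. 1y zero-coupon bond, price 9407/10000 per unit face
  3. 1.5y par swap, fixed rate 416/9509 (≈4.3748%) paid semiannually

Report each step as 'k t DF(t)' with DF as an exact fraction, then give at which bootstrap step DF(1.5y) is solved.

1 1/2 609/625
2 1 9407/10000
3 3/2 586/625
DF(1.5y) is solved at step 3

step 1 [0.5y] swap r/2=16/609: DF=(1 − 16/609·(0))/(1+16/609) = 609/625 ≈ 0.974400
step 2 [1y] zero: DF = P = 9407/10000 ≈ 0.940700
step 3 [1.5y] swap r/2=208/9509: DF=(1 − 208/9509·(0.974400+0.940700))/(1+208/9509) = 586/625 ≈ 0.937600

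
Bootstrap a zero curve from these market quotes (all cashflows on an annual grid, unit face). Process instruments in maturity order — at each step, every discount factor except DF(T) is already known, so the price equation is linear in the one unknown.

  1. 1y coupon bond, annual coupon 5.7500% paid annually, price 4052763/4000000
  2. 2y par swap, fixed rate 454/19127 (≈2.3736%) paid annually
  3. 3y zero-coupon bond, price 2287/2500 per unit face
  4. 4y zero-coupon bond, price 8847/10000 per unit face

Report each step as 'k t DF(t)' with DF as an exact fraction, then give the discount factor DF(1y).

1 1 9581/10000
2 2 4773/5000
3 3 2287/2500
4 4 8847/10000
DF(1y) = 9581/10000 ≈ 0.958100

step 1 [1y] bond c/1=23/400: DF=(4052763/4000000 − 23/400·(0))/(1+23/400) = 9581/10000 ≈ 0.958100
step 2 [2y] swap r/1=454/19127: DF=(1 − 454/19127·(0.958100))/(1+454/19127) = 4773/5000 ≈ 0.954600
step 3 [3y] zero: DF = P = 2287/2500 ≈ 0.914800
step 4 [4y] zero: DF = P = 8847/10000 ≈ 0.884700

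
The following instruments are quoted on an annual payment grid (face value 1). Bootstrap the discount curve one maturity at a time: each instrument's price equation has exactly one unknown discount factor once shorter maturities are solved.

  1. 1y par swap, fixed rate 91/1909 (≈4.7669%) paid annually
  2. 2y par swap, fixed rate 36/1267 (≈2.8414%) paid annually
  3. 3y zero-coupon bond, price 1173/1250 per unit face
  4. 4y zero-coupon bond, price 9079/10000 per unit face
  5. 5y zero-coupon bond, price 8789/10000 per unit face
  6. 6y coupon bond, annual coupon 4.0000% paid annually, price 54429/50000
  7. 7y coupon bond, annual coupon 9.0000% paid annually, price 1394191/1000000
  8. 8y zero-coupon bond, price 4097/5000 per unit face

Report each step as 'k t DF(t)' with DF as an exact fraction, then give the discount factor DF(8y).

1 1 1909/2000
2 2 473/500
3 3 1173/1250
4 4 9079/10000
5 5 8789/10000
6 6 543/625
7 7 4127/5000
8 8 4097/5000
DF(8y) = 4097/5000 ≈ 0.819400

step 1 [1y] swap r/1=91/1909: DF=(1 − 91/1909·(0))/(1+91/1909) = 1909/2000 ≈ 0.954500
step 2 [2y] swap r/1=36/1267: DF=(1 − 36/1267·(0.954500))/(1+36/1267) = 473/500 ≈ 0.946000
step 3 [3y] zero: DF = P = 1173/1250 ≈ 0.938400
step 4 [4y] zero: DF = P = 9079/10000 ≈ 0.907900
step 5 [5y] zero: DF = P = 8789/10000 ≈ 0.878900
step 6 [6y] bond c/1=1/25: DF=(54429/50000 − 1/25·(0.954500+0.946000+0.938400+0.907900+0.878900))/(1+1/25) = 543/625 ≈ 0.868800
step 7 [7y] bond c/1=9/100: DF=(1394191/1000000 − 9/100·(0.954500+0.946000+0.938400+0.907900+0.878900+0.868800))/(1+9/100) = 4127/5000 ≈ 0.825400
step 8 [8y] zero: DF = P = 4097/5000 ≈ 0.819400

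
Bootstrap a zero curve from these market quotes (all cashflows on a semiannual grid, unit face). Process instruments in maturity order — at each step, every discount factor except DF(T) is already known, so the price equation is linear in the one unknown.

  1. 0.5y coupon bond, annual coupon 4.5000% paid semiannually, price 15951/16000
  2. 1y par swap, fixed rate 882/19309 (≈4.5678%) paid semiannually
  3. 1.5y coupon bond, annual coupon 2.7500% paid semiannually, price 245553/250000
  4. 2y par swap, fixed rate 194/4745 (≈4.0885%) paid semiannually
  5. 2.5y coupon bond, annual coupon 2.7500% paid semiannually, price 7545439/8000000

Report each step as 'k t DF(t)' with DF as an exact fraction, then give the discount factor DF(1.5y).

1 1/2 39/40
2 1 9559/10000
3 3/2 9427/10000
4 2 1153/1250
5 5/2 8789/10000
DF(1.5y) = 9427/10000 ≈ 0.942700

step 1 [0.5y] bond c/2=9/400: DF=(15951/16000 − 9/400·(0))/(1+9/400) = 39/40 ≈ 0.975000
step 2 [1y] swap r/2=441/19309: DF=(1 − 441/19309·(0.975000))/(1+441/19309) = 9559/10000 ≈ 0.955900
step 3 [1.5y] bond c/2=11/800: DF=(245553/250000 − 11/800·(0.975000+0.955900))/(1+11/800) = 9427/10000 ≈ 0.942700
step 4 [2y] swap r/2=97/4745: DF=(1 − 97/4745·(0.975000+0.955900+0.942700))/(1+97/4745) = 1153/1250 ≈ 0.922400
step 5 [2.5y] bond c/2=11/800: DF=(7545439/8000000 − 11/800·(0.975000+0.955900+0.942700+0.922400))/(1+11/800) = 8789/10000 ≈ 0.878900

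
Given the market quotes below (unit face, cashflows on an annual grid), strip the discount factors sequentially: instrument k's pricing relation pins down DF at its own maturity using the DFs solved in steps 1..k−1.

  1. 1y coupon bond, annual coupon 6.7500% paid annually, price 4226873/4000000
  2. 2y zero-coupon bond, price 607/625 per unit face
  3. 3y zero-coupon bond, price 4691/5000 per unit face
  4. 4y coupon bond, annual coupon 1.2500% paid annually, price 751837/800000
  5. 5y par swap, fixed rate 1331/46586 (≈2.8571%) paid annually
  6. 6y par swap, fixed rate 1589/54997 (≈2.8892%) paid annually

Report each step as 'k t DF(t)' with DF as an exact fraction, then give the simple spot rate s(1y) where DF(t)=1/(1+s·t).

step 1 [1y] bond c/1=27/400: DF=(4226873/4000000 − 27/400·(0))/(1+27/400) = 9899/10000 ≈ 0.989900
step 2 [2y] zero: DF = P = 607/625 ≈ 0.971200
step 3 [3y] zero: DF = P = 4691/5000 ≈ 0.938200
step 4 [4y] bond c/1=1/80: DF=(751837/800000 − 1/80·(0.989900+0.971200+0.938200))/(1+1/80) = 2231/2500 ≈ 0.892400
step 5 [5y] swap r/1=1331/46586: DF=(1 − 1331/46586·(0.989900+0.971200+0.938200+0.892400))/(1+1331/46586) = 8669/10000 ≈ 0.866900
step 6 [6y] swap r/1=1589/54997: DF=(1 − 1589/54997·(0.989900+0.971200+0.938200+0.892400+0.866900))/(1+1589/54997) = 8411/10000 ≈ 0.841100

1 1 9899/10000
2 2 607/625
3 3 4691/5000
4 4 2231/2500
5 5 8669/10000
6 6 8411/10000
s(1y) = (1/(9899/10000) − 1)/(1) = 101/9899 ≈ 1.0203%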